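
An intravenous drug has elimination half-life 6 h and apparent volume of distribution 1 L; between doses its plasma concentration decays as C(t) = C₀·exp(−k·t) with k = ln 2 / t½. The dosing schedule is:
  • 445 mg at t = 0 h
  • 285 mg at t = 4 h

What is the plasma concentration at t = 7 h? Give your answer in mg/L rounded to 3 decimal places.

399.750 mg/L

k = ln 2 / 6 = 0.11552 per h
Dose 1 (445 mg at t=0 h): 445·exp(−0.11552·7) = 198.225 mg/L
Dose 2 (285 mg at t=4 h): 285·exp(−0.11552·3) = 201.525 mg/L
C(7) = 198.225 + 201.525 = 399.750 mg/L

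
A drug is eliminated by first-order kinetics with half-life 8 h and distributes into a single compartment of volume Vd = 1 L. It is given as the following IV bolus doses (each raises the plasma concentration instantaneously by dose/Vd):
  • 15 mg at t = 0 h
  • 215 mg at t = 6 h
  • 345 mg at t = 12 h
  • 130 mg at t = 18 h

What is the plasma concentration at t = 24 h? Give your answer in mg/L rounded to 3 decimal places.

k = ln 2 / 8 = 0.08664 per h
Dose 1 (15 mg at t=0 h): 15·exp(−0.08664·24) = 1.875 mg/L
Dose 2 (215 mg at t=6 h): 215·exp(−0.08664·18) = 45.198 mg/L
Dose 3 (345 mg at t=12 h): 345·exp(−0.08664·12) = 121.976 mg/L
Dose 4 (130 mg at t=18 h): 130·exp(−0.08664·6) = 77.298 mg/L
C(24) = 1.875 + 45.198 + 121.976 + 77.298 = 246.348 mg/L

246.348 mg/L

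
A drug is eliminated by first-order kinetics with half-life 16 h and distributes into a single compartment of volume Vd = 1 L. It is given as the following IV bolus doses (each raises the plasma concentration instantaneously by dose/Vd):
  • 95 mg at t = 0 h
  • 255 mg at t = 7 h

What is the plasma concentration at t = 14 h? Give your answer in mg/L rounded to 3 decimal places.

240.094 mg/L

k = ln 2 / 16 = 0.04332 per h
Dose 1 (95 mg at t=0 h): 95·exp(−0.04332·14) = 51.799 mg/L
Dose 2 (255 mg at t=7 h): 255·exp(−0.04332·7) = 188.295 mg/L
C(14) = 51.799 + 188.295 = 240.094 mg/L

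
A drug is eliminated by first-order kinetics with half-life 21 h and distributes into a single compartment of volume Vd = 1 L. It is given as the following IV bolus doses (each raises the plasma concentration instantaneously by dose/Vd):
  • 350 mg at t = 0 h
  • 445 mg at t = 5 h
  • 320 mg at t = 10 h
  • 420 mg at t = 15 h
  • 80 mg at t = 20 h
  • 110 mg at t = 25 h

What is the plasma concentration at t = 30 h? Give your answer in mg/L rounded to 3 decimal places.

k = ln 2 / 21 = 0.03301 per h
Dose 1 (350 mg at t=0 h): 350·exp(−0.03301·30) = 130.025 mg/L
Dose 2 (445 mg at t=5 h): 445·exp(−0.03301·25) = 194.980 mg/L
Dose 3 (320 mg at t=10 h): 320·exp(−0.03301·20) = 165.369 mg/L
Dose 4 (420 mg at t=15 h): 420·exp(−0.03301·15) = 255.993 mg/L
Dose 5 (80 mg at t=20 h): 80·exp(−0.03301·10) = 57.510 mg/L
Dose 6 (110 mg at t=25 h): 110·exp(−0.03301·5) = 93.265 mg/L
C(30) = 130.025 + 194.980 + 165.369 + 255.993 + 57.510 + 93.265 = 897.142 mg/L

897.142 mg/L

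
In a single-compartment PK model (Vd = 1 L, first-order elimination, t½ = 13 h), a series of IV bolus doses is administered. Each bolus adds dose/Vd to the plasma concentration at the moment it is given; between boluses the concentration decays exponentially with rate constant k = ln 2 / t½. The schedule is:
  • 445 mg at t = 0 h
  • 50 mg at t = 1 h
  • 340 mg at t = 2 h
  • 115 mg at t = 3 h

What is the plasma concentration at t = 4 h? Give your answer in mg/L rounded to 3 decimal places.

k = ln 2 / 13 = 0.05332 per h
Dose 1 (445 mg at t=0 h): 445·exp(−0.05332·4) = 359.530 mg/L
Dose 2 (50 mg at t=1 h): 50·exp(−0.05332·3) = 42.609 mg/L
Dose 3 (340 mg at t=2 h): 340·exp(−0.05332·2) = 305.609 mg/L
Dose 4 (115 mg at t=3 h): 115·exp(−0.05332·1) = 109.029 mg/L
C(4) = 359.530 + 42.609 + 305.609 + 109.029 = 816.777 mg/L

816.777 mg/L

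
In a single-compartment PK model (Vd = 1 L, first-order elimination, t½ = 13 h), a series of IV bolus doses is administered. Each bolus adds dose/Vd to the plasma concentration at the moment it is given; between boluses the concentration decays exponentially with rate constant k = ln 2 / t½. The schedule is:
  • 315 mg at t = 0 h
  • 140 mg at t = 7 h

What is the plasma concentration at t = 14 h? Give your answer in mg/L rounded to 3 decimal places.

k = ln 2 / 13 = 0.05332 per h
Dose 1 (315 mg at t=0 h): 315·exp(−0.05332·14) = 149.322 mg/L
Dose 2 (140 mg at t=7 h): 140·exp(−0.05332·7) = 96.391 mg/L
C(14) = 149.322 + 96.391 = 245.713 mg/L

245.713 mg/L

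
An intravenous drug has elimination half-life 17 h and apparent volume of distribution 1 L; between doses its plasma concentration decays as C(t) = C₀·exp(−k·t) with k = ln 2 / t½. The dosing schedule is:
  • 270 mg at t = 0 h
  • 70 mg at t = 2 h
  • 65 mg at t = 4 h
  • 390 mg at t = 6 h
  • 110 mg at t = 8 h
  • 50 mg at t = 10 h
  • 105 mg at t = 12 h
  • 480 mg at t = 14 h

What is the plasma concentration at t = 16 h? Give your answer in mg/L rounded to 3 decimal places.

k = ln 2 / 17 = 0.04077 per h
Dose 1 (270 mg at t=0 h): 270·exp(−0.04077·16) = 140.618 mg/L
Dose 2 (70 mg at t=2 h): 70·exp(−0.04077·14) = 39.554 mg/L
Dose 3 (65 mg at t=4 h): 65·exp(−0.04077·12) = 39.849 mg/L
Dose 4 (390 mg at t=6 h): 390·exp(−0.04077·10) = 259.411 mg/L
Dose 5 (110 mg at t=8 h): 110·exp(−0.04077·8) = 79.384 mg/L
Dose 6 (50 mg at t=10 h): 50·exp(−0.04077·6) = 39.149 mg/L
Dose 7 (105 mg at t=12 h): 105·exp(−0.04077·4) = 89.199 mg/L
Dose 8 (480 mg at t=14 h): 480·exp(−0.04077·2) = 442.411 mg/L
C(16) = 140.618 + 39.554 + 39.849 + 259.411 + 79.384 + 39.149 + 89.199 + 442.411 = 1129.575 mg/L

1129.575 mg/L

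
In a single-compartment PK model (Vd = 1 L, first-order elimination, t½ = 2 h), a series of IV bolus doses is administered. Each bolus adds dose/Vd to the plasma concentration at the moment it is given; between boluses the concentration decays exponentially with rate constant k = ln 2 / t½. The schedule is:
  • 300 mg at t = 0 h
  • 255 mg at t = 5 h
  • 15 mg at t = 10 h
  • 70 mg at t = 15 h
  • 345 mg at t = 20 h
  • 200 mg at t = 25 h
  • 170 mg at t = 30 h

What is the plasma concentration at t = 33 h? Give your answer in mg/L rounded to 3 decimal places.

k = ln 2 / 2 = 0.34657 per h
Dose 1 (300 mg at t=0 h): 300·exp(−0.34657·33) = 0.003 mg/L
Dose 2 (255 mg at t=5 h): 255·exp(−0.34657·28) = 0.016 mg/L
Dose 3 (15 mg at t=10 h): 15·exp(−0.34657·23) = 0.005 mg/L
Dose 4 (70 mg at t=15 h): 70·exp(−0.34657·18) = 0.137 mg/L
Dose 5 (345 mg at t=20 h): 345·exp(−0.34657·13) = 3.812 mg/L
Dose 6 (200 mg at t=25 h): 200·exp(−0.34657·8) = 12.500 mg/L
Dose 7 (170 mg at t=30 h): 170·exp(−0.34657·3) = 60.104 mg/L
C(33) = 0.003 + 0.016 + 0.005 + 0.137 + 3.812 + 12.500 + 60.104 = 76.577 mg/L

76.577 mg/L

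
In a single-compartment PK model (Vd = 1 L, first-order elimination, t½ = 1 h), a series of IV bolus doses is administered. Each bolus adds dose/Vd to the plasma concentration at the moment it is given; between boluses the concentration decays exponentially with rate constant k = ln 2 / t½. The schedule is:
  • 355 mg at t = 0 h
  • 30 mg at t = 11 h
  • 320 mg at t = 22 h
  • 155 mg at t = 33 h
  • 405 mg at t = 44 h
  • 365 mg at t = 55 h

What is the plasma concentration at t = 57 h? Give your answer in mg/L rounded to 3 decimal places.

91.299 mg/L

k = ln 2 / 1 = 0.69315 per h
Dose 1 (355 mg at t=0 h): 355·exp(−0.69315·57) = 0.000 mg/L
Dose 2 (30 mg at t=11 h): 30·exp(−0.69315·46) = 0.000 mg/L
Dose 3 (320 mg at t=22 h): 320·exp(−0.69315·35) = 0.000 mg/L
Dose 4 (155 mg at t=33 h): 155·exp(−0.69315·24) = 0.000 mg/L
Dose 5 (405 mg at t=44 h): 405·exp(−0.69315·13) = 0.049 mg/L
Dose 6 (365 mg at t=55 h): 365·exp(−0.69315·2) = 91.250 mg/L
C(57) = 0.000 + 0.000 + 0.000 + 0.000 + 0.049 + 91.250 = 91.299 mg/L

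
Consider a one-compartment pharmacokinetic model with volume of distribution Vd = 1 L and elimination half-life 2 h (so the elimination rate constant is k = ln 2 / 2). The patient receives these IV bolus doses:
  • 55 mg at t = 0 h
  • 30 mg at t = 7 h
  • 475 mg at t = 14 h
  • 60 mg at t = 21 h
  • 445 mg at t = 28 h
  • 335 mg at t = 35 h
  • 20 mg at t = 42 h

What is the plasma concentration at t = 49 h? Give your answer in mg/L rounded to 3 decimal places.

4.698 mg/L

k = ln 2 / 2 = 0.34657 per h
Dose 1 (55 mg at t=0 h): 55·exp(−0.34657·49) = 0.000 mg/L
Dose 2 (30 mg at t=7 h): 30·exp(−0.34657·42) = 0.000 mg/L
Dose 3 (475 mg at t=14 h): 475·exp(−0.34657·35) = 0.003 mg/L
Dose 4 (60 mg at t=21 h): 60·exp(−0.34657·28) = 0.004 mg/L
Dose 5 (445 mg at t=28 h): 445·exp(−0.34657·21) = 0.307 mg/L
Dose 6 (335 mg at t=35 h): 335·exp(−0.34657·14) = 2.617 mg/L
Dose 7 (20 mg at t=42 h): 20·exp(−0.34657·7) = 1.768 mg/L
C(49) = 0.000 + 0.000 + 0.003 + 0.004 + 0.307 + 2.617 + 1.768 = 4.698 mg/L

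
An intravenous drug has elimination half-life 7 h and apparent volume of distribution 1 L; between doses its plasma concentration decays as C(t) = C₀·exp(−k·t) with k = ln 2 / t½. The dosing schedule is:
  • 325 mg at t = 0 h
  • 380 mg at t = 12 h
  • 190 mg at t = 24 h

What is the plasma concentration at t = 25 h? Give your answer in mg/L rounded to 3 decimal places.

k = ln 2 / 7 = 0.09902 per h
Dose 1 (325 mg at t=0 h): 325·exp(−0.09902·25) = 27.339 mg/L
Dose 2 (380 mg at t=12 h): 380·exp(−0.09902·13) = 104.889 mg/L
Dose 3 (190 mg at t=24 h): 190·exp(−0.09902·1) = 172.087 mg/L
C(25) = 27.339 + 104.889 + 172.087 = 304.315 mg/L

304.315 mg/L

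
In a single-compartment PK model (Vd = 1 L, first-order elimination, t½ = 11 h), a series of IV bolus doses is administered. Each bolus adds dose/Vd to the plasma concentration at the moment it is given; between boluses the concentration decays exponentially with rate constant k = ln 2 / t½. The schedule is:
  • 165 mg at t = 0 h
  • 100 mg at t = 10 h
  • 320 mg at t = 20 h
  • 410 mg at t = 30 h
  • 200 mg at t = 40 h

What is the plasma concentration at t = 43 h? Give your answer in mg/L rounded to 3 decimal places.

k = ln 2 / 11 = 0.06301 per h
Dose 1 (165 mg at t=0 h): 165·exp(−0.06301·43) = 10.983 mg/L
Dose 2 (100 mg at t=10 h): 100·exp(−0.06301·33) = 12.500 mg/L
Dose 3 (320 mg at t=20 h): 320·exp(−0.06301·23) = 75.114 mg/L
Dose 4 (410 mg at t=30 h): 410·exp(−0.06301·13) = 180.726 mg/L
Dose 5 (200 mg at t=40 h): 200·exp(−0.06301·3) = 165.551 mg/L
C(43) = 10.983 + 12.500 + 75.114 + 180.726 + 165.551 = 444.875 mg/L

444.875 mg/L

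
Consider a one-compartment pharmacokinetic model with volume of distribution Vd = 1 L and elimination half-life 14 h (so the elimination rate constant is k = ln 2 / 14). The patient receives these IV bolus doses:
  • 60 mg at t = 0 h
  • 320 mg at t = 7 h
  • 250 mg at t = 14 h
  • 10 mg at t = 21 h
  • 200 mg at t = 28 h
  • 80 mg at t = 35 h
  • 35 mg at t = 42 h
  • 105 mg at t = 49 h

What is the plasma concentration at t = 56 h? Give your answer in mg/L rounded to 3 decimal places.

235.083 mg/L

k = ln 2 / 14 = 0.04951 per h
Dose 1 (60 mg at t=0 h): 60·exp(−0.04951·56) = 3.750 mg/L
Dose 2 (320 mg at t=7 h): 320·exp(−0.04951·49) = 28.284 mg/L
Dose 3 (250 mg at t=14 h): 250·exp(−0.04951·42) = 31.250 mg/L
Dose 4 (10 mg at t=21 h): 10·exp(−0.04951·35) = 1.768 mg/L
Dose 5 (200 mg at t=28 h): 200·exp(−0.04951·28) = 50.000 mg/L
Dose 6 (80 mg at t=35 h): 80·exp(−0.04951·21) = 28.284 mg/L
Dose 7 (35 mg at t=42 h): 35·exp(−0.04951·14) = 17.500 mg/L
Dose 8 (105 mg at t=49 h): 105·exp(−0.04951·7) = 74.246 mg/L
C(56) = 3.750 + 28.284 + 31.250 + 1.768 + 50.000 + 28.284 + 17.500 + 74.246 = 235.083 mg/L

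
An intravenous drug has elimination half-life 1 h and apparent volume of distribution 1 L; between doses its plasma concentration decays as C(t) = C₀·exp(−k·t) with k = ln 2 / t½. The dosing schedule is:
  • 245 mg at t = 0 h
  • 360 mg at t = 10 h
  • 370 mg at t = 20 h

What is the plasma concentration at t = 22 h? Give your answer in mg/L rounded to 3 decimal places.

92.588 mg/L

k = ln 2 / 1 = 0.69315 per h
Dose 1 (245 mg at t=0 h): 245·exp(−0.69315·22) = 0.000 mg/L
Dose 2 (360 mg at t=10 h): 360·exp(−0.69315·12) = 0.088 mg/L
Dose 3 (370 mg at t=20 h): 370·exp(−0.69315·2) = 92.500 mg/L
C(22) = 0.000 + 0.088 + 92.500 = 92.588 mg/L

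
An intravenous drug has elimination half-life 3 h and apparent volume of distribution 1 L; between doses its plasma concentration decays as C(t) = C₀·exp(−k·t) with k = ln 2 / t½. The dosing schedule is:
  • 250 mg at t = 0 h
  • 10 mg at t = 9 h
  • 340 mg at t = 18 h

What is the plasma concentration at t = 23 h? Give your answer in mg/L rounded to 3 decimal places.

108.717 mg/L

k = ln 2 / 3 = 0.23105 per h
Dose 1 (250 mg at t=0 h): 250·exp(−0.23105·23) = 1.230 mg/L
Dose 2 (10 mg at t=9 h): 10·exp(−0.23105·14) = 0.394 mg/L
Dose 3 (340 mg at t=18 h): 340·exp(−0.23105·5) = 107.093 mg/L
C(23) = 1.230 + 0.394 + 107.093 = 108.717 mg/L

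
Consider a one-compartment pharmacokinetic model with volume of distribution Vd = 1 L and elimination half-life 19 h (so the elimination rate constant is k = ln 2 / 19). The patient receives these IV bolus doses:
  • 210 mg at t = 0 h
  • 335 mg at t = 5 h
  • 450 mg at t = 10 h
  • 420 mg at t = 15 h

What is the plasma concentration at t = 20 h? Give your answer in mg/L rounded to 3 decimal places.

k = ln 2 / 19 = 0.03648 per h
Dose 1 (210 mg at t=0 h): 210·exp(−0.03648·20) = 101.238 mg/L
Dose 2 (335 mg at t=5 h): 335·exp(−0.03648·15) = 193.816 mg/L
Dose 3 (450 mg at t=10 h): 450·exp(−0.03648·10) = 312.447 mg/L
Dose 4 (420 mg at t=15 h): 420·exp(−0.03648·5) = 349.970 mg/L
C(20) = 101.238 + 193.816 + 312.447 + 349.970 = 957.471 mg/L

957.471 mg/L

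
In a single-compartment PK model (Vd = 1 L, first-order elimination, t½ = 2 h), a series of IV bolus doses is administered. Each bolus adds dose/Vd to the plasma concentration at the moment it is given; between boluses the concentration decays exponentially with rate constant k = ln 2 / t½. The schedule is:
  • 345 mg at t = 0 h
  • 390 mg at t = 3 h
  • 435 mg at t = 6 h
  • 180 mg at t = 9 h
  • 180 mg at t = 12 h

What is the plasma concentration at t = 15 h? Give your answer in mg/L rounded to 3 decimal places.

k = ln 2 / 2 = 0.34657 per h
Dose 1 (345 mg at t=0 h): 345·exp(−0.34657·15) = 1.906 mg/L
Dose 2 (390 mg at t=3 h): 390·exp(−0.34657·12) = 6.094 mg/L
Dose 3 (435 mg at t=6 h): 435·exp(−0.34657·9) = 19.224 mg/L
Dose 4 (180 mg at t=9 h): 180·exp(−0.34657·6) = 22.500 mg/L
Dose 5 (180 mg at t=12 h): 180·exp(−0.34657·3) = 63.640 mg/L
C(15) = 1.906 + 6.094 + 19.224 + 22.500 + 63.640 = 113.364 mg/L

113.364 mg/L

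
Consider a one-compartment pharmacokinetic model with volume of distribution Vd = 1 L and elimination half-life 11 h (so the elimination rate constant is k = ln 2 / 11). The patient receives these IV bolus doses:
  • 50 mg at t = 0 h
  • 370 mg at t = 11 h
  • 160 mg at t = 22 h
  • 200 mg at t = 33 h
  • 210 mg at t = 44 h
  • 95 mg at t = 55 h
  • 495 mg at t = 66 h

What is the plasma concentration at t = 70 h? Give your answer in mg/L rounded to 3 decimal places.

k = ln 2 / 11 = 0.06301 per h
Dose 1 (50 mg at t=0 h): 50·exp(−0.06301·70) = 0.607 mg/L
Dose 2 (370 mg at t=11 h): 370·exp(−0.06301·59) = 8.986 mg/L
Dose 3 (160 mg at t=22 h): 160·exp(−0.06301·48) = 7.772 mg/L
Dose 4 (200 mg at t=33 h): 200·exp(−0.06301·37) = 19.430 mg/L
Dose 5 (210 mg at t=44 h): 210·exp(−0.06301·26) = 40.803 mg/L
Dose 6 (95 mg at t=55 h): 95·exp(−0.06301·15) = 36.917 mg/L
Dose 7 (495 mg at t=66 h): 495·exp(−0.06301·4) = 384.716 mg/L
C(70) = 0.607 + 8.986 + 7.772 + 19.430 + 40.803 + 36.917 + 384.716 = 499.232 mg/L

499.232 mg/L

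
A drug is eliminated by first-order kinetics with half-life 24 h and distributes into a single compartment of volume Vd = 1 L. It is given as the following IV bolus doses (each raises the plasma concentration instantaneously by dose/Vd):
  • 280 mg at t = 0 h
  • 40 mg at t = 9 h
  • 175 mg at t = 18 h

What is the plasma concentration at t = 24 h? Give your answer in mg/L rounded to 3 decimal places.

k = ln 2 / 24 = 0.02888 per h
Dose 1 (280 mg at t=0 h): 280·exp(−0.02888·24) = 140.000 mg/L
Dose 2 (40 mg at t=9 h): 40·exp(−0.02888·15) = 25.937 mg/L
Dose 3 (175 mg at t=18 h): 175·exp(−0.02888·6) = 147.157 mg/L
C(24) = 140.000 + 25.937 + 147.157 = 313.094 mg/L

313.094 mg/L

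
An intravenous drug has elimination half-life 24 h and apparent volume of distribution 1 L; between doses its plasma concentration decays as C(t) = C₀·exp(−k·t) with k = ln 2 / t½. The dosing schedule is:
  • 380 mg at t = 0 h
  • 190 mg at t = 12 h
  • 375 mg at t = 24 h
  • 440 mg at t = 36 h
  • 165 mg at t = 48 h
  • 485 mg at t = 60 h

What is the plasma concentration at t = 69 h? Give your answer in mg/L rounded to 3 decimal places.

k = ln 2 / 24 = 0.02888 per h
Dose 1 (380 mg at t=0 h): 380·exp(−0.02888·69) = 51.799 mg/L
Dose 2 (190 mg at t=12 h): 190·exp(−0.02888·57) = 36.628 mg/L
Dose 3 (375 mg at t=24 h): 375·exp(−0.02888·45) = 102.235 mg/L
Dose 4 (440 mg at t=36 h): 440·exp(−0.02888·33) = 169.643 mg/L
Dose 5 (165 mg at t=48 h): 165·exp(−0.02888·21) = 89.967 mg/L
Dose 6 (485 mg at t=60 h): 485·exp(−0.02888·9) = 373.986 mg/L
C(69) = 51.799 + 36.628 + 102.235 + 169.643 + 89.967 + 373.986 = 824.258 mg/L

824.258 mg/L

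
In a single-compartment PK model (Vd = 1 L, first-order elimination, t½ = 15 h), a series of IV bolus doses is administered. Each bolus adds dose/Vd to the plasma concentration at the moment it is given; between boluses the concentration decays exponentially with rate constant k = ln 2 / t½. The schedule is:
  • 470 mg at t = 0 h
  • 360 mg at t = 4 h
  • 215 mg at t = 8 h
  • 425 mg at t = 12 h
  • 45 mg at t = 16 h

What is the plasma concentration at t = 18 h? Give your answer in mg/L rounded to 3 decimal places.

891.651 mg/L

k = ln 2 / 15 = 0.04621 per h
Dose 1 (470 mg at t=0 h): 470·exp(−0.04621·18) = 204.579 mg/L
Dose 2 (360 mg at t=4 h): 360·exp(−0.04621·14) = 188.513 mg/L
Dose 3 (215 mg at t=8 h): 215·exp(−0.04621·10) = 135.442 mg/L
Dose 4 (425 mg at t=12 h): 425·exp(−0.04621·6) = 322.090 mg/L
Dose 5 (45 mg at t=16 h): 45·exp(−0.04621·2) = 41.028 mg/L
C(18) = 204.579 + 188.513 + 135.442 + 322.090 + 41.028 = 891.651 mg/L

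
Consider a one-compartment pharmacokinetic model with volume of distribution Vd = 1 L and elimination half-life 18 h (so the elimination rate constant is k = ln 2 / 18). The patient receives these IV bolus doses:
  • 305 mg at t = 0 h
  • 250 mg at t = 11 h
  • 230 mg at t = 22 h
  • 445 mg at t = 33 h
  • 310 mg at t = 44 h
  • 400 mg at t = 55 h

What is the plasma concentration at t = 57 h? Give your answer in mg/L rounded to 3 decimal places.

k = ln 2 / 18 = 0.03851 per h
Dose 1 (305 mg at t=0 h): 305·exp(−0.03851·57) = 33.966 mg/L
Dose 2 (250 mg at t=11 h): 250·exp(−0.03851·46) = 42.525 mg/L
Dose 3 (230 mg at t=22 h): 230·exp(−0.03851·35) = 59.757 mg/L
Dose 4 (445 mg at t=33 h): 445·exp(−0.03851·24) = 176.598 mg/L
Dose 5 (310 mg at t=44 h): 310·exp(−0.03851·13) = 187.911 mg/L
Dose 6 (400 mg at t=55 h): 400·exp(−0.03851·2) = 370.350 mg/L
C(57) = 33.966 + 42.525 + 59.757 + 176.598 + 187.911 + 370.350 = 871.106 mg/L

871.106 mg/L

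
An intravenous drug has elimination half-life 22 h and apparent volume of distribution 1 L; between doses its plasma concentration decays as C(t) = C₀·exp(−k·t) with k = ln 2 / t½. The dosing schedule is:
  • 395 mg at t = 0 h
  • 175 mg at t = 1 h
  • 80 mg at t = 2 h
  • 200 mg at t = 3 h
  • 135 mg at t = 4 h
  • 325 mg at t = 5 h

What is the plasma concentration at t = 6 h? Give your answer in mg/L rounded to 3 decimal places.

1170.621 mg/L

k = ln 2 / 22 = 0.03151 per h
Dose 1 (395 mg at t=0 h): 395·exp(−0.03151·6) = 326.963 mg/L
Dose 2 (175 mg at t=1 h): 175·exp(−0.03151·5) = 149.493 mg/L
Dose 3 (80 mg at t=2 h): 80·exp(−0.03151·4) = 70.527 mg/L
Dose 4 (200 mg at t=3 h): 200·exp(−0.03151·3) = 181.962 mg/L
Dose 5 (135 mg at t=4 h): 135·exp(−0.03151·2) = 126.756 mg/L
Dose 6 (325 mg at t=5 h): 325·exp(−0.03151·1) = 314.920 mg/L
C(6) = 326.963 + 149.493 + 70.527 + 181.962 + 126.756 + 314.920 = 1170.621 mg/L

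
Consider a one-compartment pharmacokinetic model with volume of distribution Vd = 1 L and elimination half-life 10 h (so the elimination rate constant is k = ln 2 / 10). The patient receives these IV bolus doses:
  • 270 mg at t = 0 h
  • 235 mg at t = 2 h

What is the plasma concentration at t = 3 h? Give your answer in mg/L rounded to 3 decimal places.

k = ln 2 / 10 = 0.06931 per h
Dose 1 (270 mg at t=0 h): 270·exp(−0.06931·3) = 219.308 mg/L
Dose 2 (235 mg at t=2 h): 235·exp(−0.06931·1) = 219.263 mg/L
C(3) = 219.308 + 219.263 = 438.571 mg/L

438.571 mg/L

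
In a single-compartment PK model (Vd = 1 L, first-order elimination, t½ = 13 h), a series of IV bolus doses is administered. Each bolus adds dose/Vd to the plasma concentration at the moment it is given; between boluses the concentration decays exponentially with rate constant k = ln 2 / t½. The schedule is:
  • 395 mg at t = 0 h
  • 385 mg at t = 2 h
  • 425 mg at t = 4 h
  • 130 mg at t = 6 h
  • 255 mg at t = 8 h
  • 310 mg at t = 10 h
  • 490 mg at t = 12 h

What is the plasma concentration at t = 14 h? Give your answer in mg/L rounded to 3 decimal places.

k = ln 2 / 13 = 0.05332 per h
Dose 1 (395 mg at t=0 h): 395·exp(−0.05332·14) = 187.245 mg/L
Dose 2 (385 mg at t=2 h): 385·exp(−0.05332·12) = 203.042 mg/L
Dose 3 (425 mg at t=4 h): 425·exp(−0.05332·10) = 249.360 mg/L
Dose 4 (130 mg at t=6 h): 130·exp(−0.05332·8) = 84.858 mg/L
Dose 5 (255 mg at t=8 h): 255·exp(−0.05332·6) = 185.184 mg/L
Dose 6 (310 mg at t=10 h): 310·exp(−0.05332·4) = 250.459 mg/L
Dose 7 (490 mg at t=12 h): 490·exp(−0.05332·2) = 440.437 mg/L
C(14) = 187.245 + 203.042 + 249.360 + 84.858 + 185.184 + 250.459 + 440.437 = 1600.587 mg/L

1600.587 mg/L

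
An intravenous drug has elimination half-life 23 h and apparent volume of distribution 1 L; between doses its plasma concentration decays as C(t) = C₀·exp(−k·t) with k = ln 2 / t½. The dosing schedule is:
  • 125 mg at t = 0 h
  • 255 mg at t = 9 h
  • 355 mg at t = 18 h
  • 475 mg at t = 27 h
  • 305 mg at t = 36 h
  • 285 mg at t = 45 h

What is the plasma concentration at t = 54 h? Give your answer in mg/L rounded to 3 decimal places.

815.344 mg/L

k = ln 2 / 23 = 0.03014 per h
Dose 1 (125 mg at t=0 h): 125·exp(−0.03014·54) = 24.555 mg/L
Dose 2 (255 mg at t=9 h): 255·exp(−0.03014·45) = 65.700 mg/L
Dose 3 (355 mg at t=18 h): 355·exp(−0.03014·36) = 119.964 mg/L
Dose 4 (475 mg at t=27 h): 475·exp(−0.03014·27) = 210.528 mg/L
Dose 5 (305 mg at t=36 h): 305·exp(−0.03014·18) = 177.301 mg/L
Dose 6 (285 mg at t=45 h): 285·exp(−0.03014·9) = 217.295 mg/L
C(54) = 24.555 + 65.700 + 119.964 + 210.528 + 177.301 + 217.295 = 815.344 mg/L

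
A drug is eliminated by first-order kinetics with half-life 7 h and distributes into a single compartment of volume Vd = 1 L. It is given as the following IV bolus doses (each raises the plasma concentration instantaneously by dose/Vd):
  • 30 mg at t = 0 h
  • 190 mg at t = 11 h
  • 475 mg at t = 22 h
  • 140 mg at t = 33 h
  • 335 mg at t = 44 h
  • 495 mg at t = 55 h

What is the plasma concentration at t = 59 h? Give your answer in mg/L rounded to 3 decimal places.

k = ln 2 / 7 = 0.09902 per h
Dose 1 (30 mg at t=0 h): 30·exp(−0.09902·59) = 0.087 mg/L
Dose 2 (190 mg at t=11 h): 190·exp(−0.09902·48) = 1.639 mg/L
Dose 3 (475 mg at t=22 h): 475·exp(−0.09902·37) = 12.177 mg/L
Dose 4 (140 mg at t=33 h): 140·exp(−0.09902·26) = 10.666 mg/L
Dose 5 (335 mg at t=44 h): 335·exp(−0.09902·15) = 75.854 mg/L
Dose 6 (495 mg at t=55 h): 495·exp(−0.09902·4) = 333.110 mg/L
C(59) = 0.087 + 1.639 + 12.177 + 10.666 + 75.854 + 333.110 = 433.534 mg/L

433.534 mg/L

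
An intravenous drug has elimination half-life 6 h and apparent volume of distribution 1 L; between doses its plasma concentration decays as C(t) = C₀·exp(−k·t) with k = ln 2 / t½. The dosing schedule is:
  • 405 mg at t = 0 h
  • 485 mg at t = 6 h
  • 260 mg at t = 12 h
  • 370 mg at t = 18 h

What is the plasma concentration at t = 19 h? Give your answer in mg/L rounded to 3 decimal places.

k = ln 2 / 6 = 0.11552 per h
Dose 1 (405 mg at t=0 h): 405·exp(−0.11552·19) = 45.102 mg/L
Dose 2 (485 mg at t=6 h): 485·exp(−0.11552·13) = 108.021 mg/L
Dose 3 (260 mg at t=12 h): 260·exp(−0.11552·7) = 115.817 mg/L
Dose 4 (370 mg at t=18 h): 370·exp(−0.11552·1) = 329.633 mg/L
C(19) = 45.102 + 108.021 + 115.817 + 329.633 = 598.573 mg/L

598.573 mg/L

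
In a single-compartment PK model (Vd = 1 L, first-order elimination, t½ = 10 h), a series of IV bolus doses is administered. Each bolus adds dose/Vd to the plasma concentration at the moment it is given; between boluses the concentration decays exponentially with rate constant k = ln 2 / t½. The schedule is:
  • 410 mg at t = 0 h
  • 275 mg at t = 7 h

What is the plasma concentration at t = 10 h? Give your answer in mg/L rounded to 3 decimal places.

428.369 mg/L

k = ln 2 / 10 = 0.06931 per h
Dose 1 (410 mg at t=0 h): 410·exp(−0.06931·10) = 205.000 mg/L
Dose 2 (275 mg at t=7 h): 275·exp(−0.06931·3) = 223.369 mg/L
C(10) = 205.000 + 223.369 = 428.369 mg/L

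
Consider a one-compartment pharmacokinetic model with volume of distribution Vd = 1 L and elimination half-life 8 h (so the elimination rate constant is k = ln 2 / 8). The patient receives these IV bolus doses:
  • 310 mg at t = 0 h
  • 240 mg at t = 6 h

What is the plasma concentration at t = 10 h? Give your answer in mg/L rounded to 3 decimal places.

k = ln 2 / 8 = 0.08664 per h
Dose 1 (310 mg at t=0 h): 310·exp(−0.08664·10) = 130.339 mg/L
Dose 2 (240 mg at t=6 h): 240·exp(−0.08664·4) = 169.706 mg/L
C(10) = 130.339 + 169.706 = 300.045 mg/L

300.045 mg/L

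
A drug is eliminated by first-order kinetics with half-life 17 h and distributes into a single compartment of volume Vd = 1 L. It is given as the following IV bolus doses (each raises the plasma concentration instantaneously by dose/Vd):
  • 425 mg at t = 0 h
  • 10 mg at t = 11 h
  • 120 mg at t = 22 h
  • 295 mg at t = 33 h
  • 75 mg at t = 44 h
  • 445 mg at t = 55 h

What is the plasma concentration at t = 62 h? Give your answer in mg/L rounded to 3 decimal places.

k = ln 2 / 17 = 0.04077 per h
Dose 1 (425 mg at t=0 h): 425·exp(−0.04077·62) = 33.925 mg/L
Dose 2 (10 mg at t=11 h): 10·exp(−0.04077·51) = 1.250 mg/L
Dose 3 (120 mg at t=22 h): 120·exp(−0.04077·40) = 23.490 mg/L
Dose 4 (295 mg at t=33 h): 295·exp(−0.04077·29) = 90.427 mg/L
Dose 5 (75 mg at t=44 h): 75·exp(−0.04077·18) = 36.002 mg/L
Dose 6 (445 mg at t=55 h): 445·exp(−0.04077·7) = 334.508 mg/L
C(62) = 33.925 + 1.250 + 23.490 + 90.427 + 36.002 + 334.508 = 519.601 mg/L

519.601 mg/L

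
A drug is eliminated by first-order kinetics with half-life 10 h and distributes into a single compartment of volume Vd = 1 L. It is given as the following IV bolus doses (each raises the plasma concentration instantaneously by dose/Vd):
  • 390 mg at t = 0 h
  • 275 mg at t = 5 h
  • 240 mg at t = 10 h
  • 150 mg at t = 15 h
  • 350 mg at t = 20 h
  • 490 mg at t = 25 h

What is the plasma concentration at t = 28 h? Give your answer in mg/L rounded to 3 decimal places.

840.708 mg/L

k = ln 2 / 10 = 0.06931 per h
Dose 1 (390 mg at t=0 h): 390·exp(−0.06931·28) = 55.999 mg/L
Dose 2 (275 mg at t=5 h): 275·exp(−0.06931·23) = 55.842 mg/L
Dose 3 (240 mg at t=10 h): 240·exp(−0.06931·18) = 68.922 mg/L
Dose 4 (150 mg at t=15 h): 150·exp(−0.06931·13) = 60.919 mg/L
Dose 5 (350 mg at t=20 h): 350·exp(−0.06931·8) = 201.022 mg/L
Dose 6 (490 mg at t=25 h): 490·exp(−0.06931·3) = 398.004 mg/L
C(28) = 55.999 + 55.842 + 68.922 + 60.919 + 201.022 + 398.004 = 840.708 mg/L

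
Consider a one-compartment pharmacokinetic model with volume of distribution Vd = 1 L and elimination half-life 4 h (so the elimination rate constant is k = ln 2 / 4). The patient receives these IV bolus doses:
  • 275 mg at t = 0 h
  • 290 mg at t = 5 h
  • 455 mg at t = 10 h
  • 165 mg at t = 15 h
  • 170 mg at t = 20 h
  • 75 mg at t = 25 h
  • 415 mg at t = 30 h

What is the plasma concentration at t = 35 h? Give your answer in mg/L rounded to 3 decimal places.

213.755 mg/L

k = ln 2 / 4 = 0.17329 per h
Dose 1 (275 mg at t=0 h): 275·exp(−0.17329·35) = 0.639 mg/L
Dose 2 (290 mg at t=5 h): 290·exp(−0.17329·30) = 1.602 mg/L
Dose 3 (455 mg at t=10 h): 455·exp(−0.17329·25) = 5.978 mg/L
Dose 4 (165 mg at t=15 h): 165·exp(−0.17329·20) = 5.156 mg/L
Dose 5 (170 mg at t=20 h): 170·exp(−0.17329·15) = 12.635 mg/L
Dose 6 (75 mg at t=25 h): 75·exp(−0.17329·10) = 13.258 mg/L
Dose 7 (415 mg at t=30 h): 415·exp(−0.17329·5) = 174.486 mg/L
C(35) = 0.639 + 1.602 + 5.978 + 5.156 + 12.635 + 13.258 + 174.486 = 213.755 mg/L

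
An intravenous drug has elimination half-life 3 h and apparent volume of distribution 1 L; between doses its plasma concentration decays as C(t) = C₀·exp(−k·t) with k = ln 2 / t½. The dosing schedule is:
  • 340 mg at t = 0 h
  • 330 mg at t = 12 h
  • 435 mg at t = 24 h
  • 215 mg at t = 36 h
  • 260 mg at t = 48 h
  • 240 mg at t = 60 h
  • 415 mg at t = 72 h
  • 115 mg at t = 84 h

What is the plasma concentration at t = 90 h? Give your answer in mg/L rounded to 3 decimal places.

k = ln 2 / 3 = 0.23105 per h
Dose 1 (340 mg at t=0 h): 340·exp(−0.23105·90) = 0.000 mg/L
Dose 2 (330 mg at t=12 h): 330·exp(−0.23105·78) = 0.000 mg/L
Dose 3 (435 mg at t=24 h): 435·exp(−0.23105·66) = 0.000 mg/L
Dose 4 (215 mg at t=36 h): 215·exp(−0.23105·54) = 0.001 mg/L
Dose 5 (260 mg at t=48 h): 260·exp(−0.23105·42) = 0.016 mg/L
Dose 6 (240 mg at t=60 h): 240·exp(−0.23105·30) = 0.234 mg/L
Dose 7 (415 mg at t=72 h): 415·exp(−0.23105·18) = 6.484 mg/L
Dose 8 (115 mg at t=84 h): 115·exp(−0.23105·6) = 28.750 mg/L
C(90) = 0.000 + 0.000 + 0.000 + 0.001 + 0.016 + 0.234 + 6.484 + 28.750 = 35.486 mg/L

35.486 mg/L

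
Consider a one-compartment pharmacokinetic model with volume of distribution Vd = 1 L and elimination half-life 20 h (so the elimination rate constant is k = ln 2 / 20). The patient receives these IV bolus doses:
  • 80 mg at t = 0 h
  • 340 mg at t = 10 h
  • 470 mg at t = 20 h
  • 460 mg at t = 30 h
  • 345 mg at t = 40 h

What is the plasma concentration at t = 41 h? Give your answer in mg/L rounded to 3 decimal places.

1009.864 mg/L

k = ln 2 / 20 = 0.03466 per h
Dose 1 (80 mg at t=0 h): 80·exp(−0.03466·41) = 19.319 mg/L
Dose 2 (340 mg at t=10 h): 340·exp(−0.03466·31) = 116.113 mg/L
Dose 3 (470 mg at t=20 h): 470·exp(−0.03466·21) = 226.995 mg/L
Dose 4 (460 mg at t=30 h): 460·exp(−0.03466·11) = 314.189 mg/L
Dose 5 (345 mg at t=40 h): 345·exp(−0.03466·1) = 333.248 mg/L
C(41) = 19.319 + 116.113 + 226.995 + 314.189 + 333.248 = 1009.864 mg/L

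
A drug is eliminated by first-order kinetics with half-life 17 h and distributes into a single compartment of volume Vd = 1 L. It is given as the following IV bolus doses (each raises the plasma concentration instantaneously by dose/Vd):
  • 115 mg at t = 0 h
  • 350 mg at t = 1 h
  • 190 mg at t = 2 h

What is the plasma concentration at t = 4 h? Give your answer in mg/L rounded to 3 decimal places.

k = ln 2 / 17 = 0.04077 per h
Dose 1 (115 mg at t=0 h): 115·exp(−0.04077·4) = 97.694 mg/L
Dose 2 (350 mg at t=1 h): 350·exp(−0.04077·3) = 309.703 mg/L
Dose 3 (190 mg at t=2 h): 190·exp(−0.04077·2) = 175.121 mg/L
C(4) = 97.694 + 309.703 + 175.121 = 582.518 mg/L

582.518 mg/L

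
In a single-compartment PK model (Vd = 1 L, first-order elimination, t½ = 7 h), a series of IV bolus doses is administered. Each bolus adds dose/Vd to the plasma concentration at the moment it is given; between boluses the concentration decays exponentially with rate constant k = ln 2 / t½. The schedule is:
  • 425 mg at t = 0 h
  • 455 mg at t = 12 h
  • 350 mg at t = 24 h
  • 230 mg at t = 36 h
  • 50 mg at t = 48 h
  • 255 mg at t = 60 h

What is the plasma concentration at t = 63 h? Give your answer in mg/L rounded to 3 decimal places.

k = ln 2 / 7 = 0.09902 per h
Dose 1 (425 mg at t=0 h): 425·exp(−0.09902·63) = 0.830 mg/L
Dose 2 (455 mg at t=12 h): 455·exp(−0.09902·51) = 2.916 mg/L
Dose 3 (350 mg at t=24 h): 350·exp(−0.09902·39) = 7.360 mg/L
Dose 4 (230 mg at t=36 h): 230·exp(−0.09902·27) = 15.871 mg/L
Dose 5 (50 mg at t=48 h): 50·exp(−0.09902·15) = 11.322 mg/L
Dose 6 (255 mg at t=60 h): 255·exp(−0.09902·3) = 189.464 mg/L
C(63) = 0.830 + 2.916 + 7.360 + 15.871 + 11.322 + 189.464 = 227.764 mg/L

227.764 mg/L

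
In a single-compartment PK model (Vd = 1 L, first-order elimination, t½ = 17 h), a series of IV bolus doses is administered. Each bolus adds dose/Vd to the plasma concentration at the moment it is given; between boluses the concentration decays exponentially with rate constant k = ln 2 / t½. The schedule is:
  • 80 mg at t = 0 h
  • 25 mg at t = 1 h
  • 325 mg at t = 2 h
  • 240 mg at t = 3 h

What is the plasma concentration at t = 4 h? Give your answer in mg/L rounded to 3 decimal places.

620.043 mg/L

k = ln 2 / 17 = 0.04077 per h
Dose 1 (80 mg at t=0 h): 80·exp(−0.04077·4) = 67.961 mg/L
Dose 2 (25 mg at t=1 h): 25·exp(−0.04077·3) = 22.122 mg/L
Dose 3 (325 mg at t=2 h): 325·exp(−0.04077·2) = 299.549 mg/L
Dose 4 (240 mg at t=3 h): 240·exp(−0.04077·1) = 230.411 mg/L
C(4) = 67.961 + 22.122 + 299.549 + 230.411 = 620.043 mg/L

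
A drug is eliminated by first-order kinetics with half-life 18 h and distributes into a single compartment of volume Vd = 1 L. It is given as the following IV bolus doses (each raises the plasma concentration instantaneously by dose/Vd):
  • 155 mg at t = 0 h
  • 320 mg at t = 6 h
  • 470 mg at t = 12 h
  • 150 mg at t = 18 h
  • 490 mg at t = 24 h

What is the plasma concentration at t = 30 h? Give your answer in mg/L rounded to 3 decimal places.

k = ln 2 / 18 = 0.03851 per h
Dose 1 (155 mg at t=0 h): 155·exp(−0.03851·30) = 48.822 mg/L
Dose 2 (320 mg at t=6 h): 320·exp(−0.03851·24) = 126.992 mg/L
Dose 3 (470 mg at t=12 h): 470·exp(−0.03851·18) = 235.000 mg/L
Dose 4 (150 mg at t=18 h): 150·exp(−0.03851·12) = 94.494 mg/L
Dose 5 (490 mg at t=24 h): 490·exp(−0.03851·6) = 388.913 mg/L
C(30) = 48.822 + 126.992 + 235.000 + 94.494 + 388.913 = 894.221 mg/L

894.221 mg/L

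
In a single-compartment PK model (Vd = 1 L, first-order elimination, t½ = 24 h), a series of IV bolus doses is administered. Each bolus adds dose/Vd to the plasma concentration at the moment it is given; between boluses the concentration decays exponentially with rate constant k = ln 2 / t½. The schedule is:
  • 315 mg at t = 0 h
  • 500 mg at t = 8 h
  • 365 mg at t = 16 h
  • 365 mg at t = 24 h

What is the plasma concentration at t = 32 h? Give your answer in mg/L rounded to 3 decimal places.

k = ln 2 / 24 = 0.02888 per h
Dose 1 (315 mg at t=0 h): 315·exp(−0.02888·32) = 125.008 mg/L
Dose 2 (500 mg at t=8 h): 500·exp(−0.02888·24) = 250.000 mg/L
Dose 3 (365 mg at t=16 h): 365·exp(−0.02888·16) = 229.936 mg/L
Dose 4 (365 mg at t=24 h): 365·exp(−0.02888·8) = 289.701 mg/L
C(32) = 125.008 + 250.000 + 229.936 + 289.701 = 894.644 mg/L

894.644 mg/L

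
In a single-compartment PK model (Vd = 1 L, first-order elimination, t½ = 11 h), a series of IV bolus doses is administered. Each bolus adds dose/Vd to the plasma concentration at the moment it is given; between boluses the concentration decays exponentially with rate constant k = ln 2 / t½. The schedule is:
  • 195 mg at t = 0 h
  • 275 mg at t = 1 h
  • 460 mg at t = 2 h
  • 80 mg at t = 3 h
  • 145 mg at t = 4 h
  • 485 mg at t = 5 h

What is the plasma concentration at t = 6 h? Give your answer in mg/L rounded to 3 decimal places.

1341.234 mg/L

k = ln 2 / 11 = 0.06301 per h
Dose 1 (195 mg at t=0 h): 195·exp(−0.06301·6) = 133.609 mg/L
Dose 2 (275 mg at t=1 h): 275·exp(−0.06301·5) = 200.679 mg/L
Dose 3 (460 mg at t=2 h): 460·exp(−0.06301·4) = 357.513 mg/L
Dose 4 (80 mg at t=3 h): 80·exp(−0.06301·3) = 66.220 mg/L
Dose 5 (145 mg at t=4 h): 145·exp(−0.06301·2) = 127.831 mg/L
Dose 6 (485 mg at t=5 h): 485·exp(−0.06301·1) = 455.381 mg/L
C(6) = 133.609 + 200.679 + 357.513 + 66.220 + 127.831 + 455.381 = 1341.234 mg/L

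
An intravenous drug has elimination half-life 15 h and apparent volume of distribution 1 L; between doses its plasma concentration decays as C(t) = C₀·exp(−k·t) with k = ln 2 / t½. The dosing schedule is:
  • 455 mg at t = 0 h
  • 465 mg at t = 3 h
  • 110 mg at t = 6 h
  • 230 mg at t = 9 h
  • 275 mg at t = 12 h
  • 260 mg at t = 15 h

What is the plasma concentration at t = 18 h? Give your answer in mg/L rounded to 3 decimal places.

k = ln 2 / 15 = 0.04621 per h
Dose 1 (455 mg at t=0 h): 455·exp(−0.04621·18) = 198.050 mg/L
Dose 2 (465 mg at t=3 h): 465·exp(−0.04621·15) = 232.500 mg/L
Dose 3 (110 mg at t=6 h): 110·exp(−0.04621·12) = 63.178 mg/L
Dose 4 (230 mg at t=9 h): 230·exp(−0.04621·9) = 151.743 mg/L
Dose 5 (275 mg at t=12 h): 275·exp(−0.04621·6) = 208.411 mg/L
Dose 6 (260 mg at t=15 h): 260·exp(−0.04621·3) = 226.343 mg/L
C(18) = 198.050 + 232.500 + 63.178 + 151.743 + 208.411 + 226.343 = 1080.226 mg/L

1080.226 mg/L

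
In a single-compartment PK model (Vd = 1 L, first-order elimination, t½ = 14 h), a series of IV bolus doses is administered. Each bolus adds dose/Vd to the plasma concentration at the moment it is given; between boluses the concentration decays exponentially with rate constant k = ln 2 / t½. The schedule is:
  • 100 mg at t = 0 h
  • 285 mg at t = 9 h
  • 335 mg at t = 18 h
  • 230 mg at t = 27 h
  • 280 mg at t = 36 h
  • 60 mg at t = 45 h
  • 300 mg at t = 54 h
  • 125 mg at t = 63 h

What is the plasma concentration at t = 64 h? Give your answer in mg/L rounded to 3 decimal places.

k = ln 2 / 14 = 0.04951 per h
Dose 1 (100 mg at t=0 h): 100·exp(−0.04951·64) = 4.206 mg/L
Dose 2 (285 mg at t=9 h): 285·exp(−0.04951·55) = 18.717 mg/L
Dose 3 (335 mg at t=18 h): 335·exp(−0.04951·46) = 34.352 mg/L
Dose 4 (230 mg at t=27 h): 230·exp(−0.04951·37) = 36.825 mg/L
Dose 5 (280 mg at t=36 h): 280·exp(−0.04951·28) = 70.000 mg/L
Dose 6 (60 mg at t=45 h): 60·exp(−0.04951·19) = 23.421 mg/L
Dose 7 (300 mg at t=54 h): 300·exp(−0.04951·10) = 182.852 mg/L
Dose 8 (125 mg at t=63 h): 125·exp(−0.04951·1) = 118.962 mg/L
C(64) = 4.206 + 18.717 + 34.352 + 36.825 + 70.000 + 23.421 + 182.852 + 118.962 = 489.335 mg/L

489.335 mg/L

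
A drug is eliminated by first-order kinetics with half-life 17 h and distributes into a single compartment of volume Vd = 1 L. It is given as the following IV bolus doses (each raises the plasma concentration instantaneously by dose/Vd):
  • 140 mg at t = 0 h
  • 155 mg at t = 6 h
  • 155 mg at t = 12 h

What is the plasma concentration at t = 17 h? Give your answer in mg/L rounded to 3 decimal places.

295.394 mg/L

k = ln 2 / 17 = 0.04077 per h
Dose 1 (140 mg at t=0 h): 140·exp(−0.04077·17) = 70.000 mg/L
Dose 2 (155 mg at t=6 h): 155·exp(−0.04077·11) = 98.980 mg/L
Dose 3 (155 mg at t=12 h): 155·exp(−0.04077·5) = 126.414 mg/L
C(17) = 70.000 + 98.980 + 126.414 = 295.394 mg/L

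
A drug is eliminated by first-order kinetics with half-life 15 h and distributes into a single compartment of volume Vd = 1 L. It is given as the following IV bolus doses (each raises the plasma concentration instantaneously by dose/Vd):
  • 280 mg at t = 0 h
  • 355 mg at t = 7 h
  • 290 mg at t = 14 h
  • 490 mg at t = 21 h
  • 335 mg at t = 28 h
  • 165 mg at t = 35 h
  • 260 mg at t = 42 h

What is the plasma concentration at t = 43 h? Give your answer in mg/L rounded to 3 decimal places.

888.635 mg/L

k = ln 2 / 15 = 0.04621 per h
Dose 1 (280 mg at t=0 h): 280·exp(−0.04621·43) = 38.389 mg/L
Dose 2 (355 mg at t=7 h): 355·exp(−0.04621·36) = 67.260 mg/L
Dose 3 (290 mg at t=14 h): 290·exp(−0.04621·29) = 75.929 mg/L
Dose 4 (490 mg at t=21 h): 490·exp(−0.04621·22) = 177.290 mg/L
Dose 5 (335 mg at t=28 h): 335·exp(−0.04621·15) = 167.500 mg/L
Dose 6 (165 mg at t=35 h): 165·exp(−0.04621·8) = 114.008 mg/L
Dose 7 (260 mg at t=42 h): 260·exp(−0.04621·1) = 248.259 mg/L
C(43) = 38.389 + 67.260 + 75.929 + 177.290 + 167.500 + 114.008 + 248.259 = 888.635 mg/L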